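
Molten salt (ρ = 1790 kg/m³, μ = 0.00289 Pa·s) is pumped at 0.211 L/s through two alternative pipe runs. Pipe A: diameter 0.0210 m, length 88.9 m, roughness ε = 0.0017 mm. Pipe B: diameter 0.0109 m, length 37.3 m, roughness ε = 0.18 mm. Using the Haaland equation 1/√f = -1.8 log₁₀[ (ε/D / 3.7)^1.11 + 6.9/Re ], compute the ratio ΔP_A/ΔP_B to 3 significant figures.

Pipe A: V = Q/A = 0.000211/0.0003464 = 0.6092 m/s; Re = 7924; ε/D = 8.1e-05; Haaland → f = 0.03303; ΔP_A = f(L/D)(ρV²/2) = 4.645e+04 Pa.
Pipe B: V = Q/A = 0.000211/9.331e-05 = 2.261 m/s; Re = 1.527e+04; ε/D = 0.0165; Haaland → f = 0.048; ΔP_B = f(L/D)(ρV²/2) = 7.517e+05 Pa.
ΔP_A/ΔP_B = 4.645e+04/7.517e+05 = 0.0618.

ΔP_A/ΔP_B ≈ 0.0618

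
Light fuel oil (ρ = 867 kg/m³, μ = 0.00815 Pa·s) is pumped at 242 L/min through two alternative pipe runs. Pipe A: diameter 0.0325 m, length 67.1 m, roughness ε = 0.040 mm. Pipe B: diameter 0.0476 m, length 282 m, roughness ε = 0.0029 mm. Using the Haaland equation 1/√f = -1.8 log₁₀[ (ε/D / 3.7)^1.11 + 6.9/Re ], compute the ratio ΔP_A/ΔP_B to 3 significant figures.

ΔP_A/ΔP_B ≈ 1.56

Pipe A: V = Q/A = 0.004033/0.0008296 = 4.862 m/s; Re = 1.681e+04; ε/D = 0.00123; Haaland → f = 0.02902; ΔP_A = f(L/D)(ρV²/2) = 6.141e+05 Pa.
Pipe B: V = Q/A = 0.004033/0.00178 = 2.267 m/s; Re = 1.148e+04; ε/D = 6.09e-05; Haaland → f = 0.02981; ΔP_B = f(L/D)(ρV²/2) = 3.934e+05 Pa.
ΔP_A/ΔP_B = 6.141e+05/3.934e+05 = 1.56.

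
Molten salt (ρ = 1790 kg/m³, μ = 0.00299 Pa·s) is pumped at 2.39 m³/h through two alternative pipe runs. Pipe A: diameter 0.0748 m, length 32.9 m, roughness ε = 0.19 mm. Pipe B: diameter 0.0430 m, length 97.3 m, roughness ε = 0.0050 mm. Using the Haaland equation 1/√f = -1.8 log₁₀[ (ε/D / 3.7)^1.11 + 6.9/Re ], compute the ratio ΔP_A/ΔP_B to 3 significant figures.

ΔP_A/ΔP_B ≈ 0.0267

Pipe A: V = Q/A = 0.0006639/0.004394 = 0.1511 m/s; Re = 6765; ε/D = 0.00254; Haaland → f = 0.03729; ΔP_A = f(L/D)(ρV²/2) = 335.1 Pa.
Pipe B: V = Q/A = 0.0006639/0.001452 = 0.4572 m/s; Re = 1.177e+04; ε/D = 0.000116; Haaland → f = 0.02968; ΔP_B = f(L/D)(ρV²/2) = 1.256e+04 Pa.
ΔP_A/ΔP_B = 335.1/1.256e+04 = 0.0267.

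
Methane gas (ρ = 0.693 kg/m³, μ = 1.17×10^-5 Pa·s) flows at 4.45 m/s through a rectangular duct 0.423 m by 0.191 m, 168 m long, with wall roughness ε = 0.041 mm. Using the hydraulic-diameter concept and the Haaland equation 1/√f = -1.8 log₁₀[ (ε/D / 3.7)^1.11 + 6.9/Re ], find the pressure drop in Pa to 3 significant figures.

ΔP ≈ 86.8 Pa

Hydraulic diameter D_h = 4A/P = 4·(0.423·0.191)/(2·(0.423+0.191)) = 0.3232/1.228 = 0.2632 m.
Re = ρVD_h/μ = 0.693·4.45·0.2632/1.17e-05 = 6.937e+04.
ε/D_h = 4.1e-05/0.2632 = 0.000156; Haaland gives 1/√f = -1.8 log₁₀[1.39e-05+9.95e-05] = 7.102, so f = 0.01983.
ΔP = f(L/D_h)(ρV²/2) = 0.01983·168/0.2632·6.862 = 86.85 Pa.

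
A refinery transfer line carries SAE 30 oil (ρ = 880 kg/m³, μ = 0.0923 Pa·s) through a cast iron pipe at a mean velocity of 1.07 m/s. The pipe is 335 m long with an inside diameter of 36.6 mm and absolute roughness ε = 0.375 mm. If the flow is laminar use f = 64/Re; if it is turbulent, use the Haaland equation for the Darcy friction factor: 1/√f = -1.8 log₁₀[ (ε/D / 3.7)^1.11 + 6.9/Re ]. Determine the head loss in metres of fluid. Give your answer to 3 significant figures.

Reynolds number Re = ρVD/μ = 880 · 1.07 · 0.0366 / 0.0923 = 373.4.
Re < 2300 → laminar flow, so f = 64/Re = 64/373.4 = 0.1714 (the turbulent correlation is not needed).
Darcy-Weisbach: ΔP = f(L/D)(ρV²/2) = 0.1714·(335/0.0366)·(880·1.07²/2) = 0.1714·9153·503.8 = 7.903e+05 Pa.
Head loss h_f = ΔP/(ρg) = 7.903e+05/(880·9.81) = 91.6 m.

h_f ≈ 91.6 m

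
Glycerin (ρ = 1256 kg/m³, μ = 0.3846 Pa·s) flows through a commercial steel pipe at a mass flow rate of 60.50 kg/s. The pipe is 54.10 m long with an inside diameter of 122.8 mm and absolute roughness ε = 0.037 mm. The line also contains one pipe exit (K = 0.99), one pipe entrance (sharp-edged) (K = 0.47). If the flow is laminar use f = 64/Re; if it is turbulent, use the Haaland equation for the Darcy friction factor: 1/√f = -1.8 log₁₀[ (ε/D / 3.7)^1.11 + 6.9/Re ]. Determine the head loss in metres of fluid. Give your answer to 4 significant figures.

A = πD²/4 = π(0.1228)²/4 = 0.01184 m²; mean velocity V = ṁ/(ρA) = 60.5/(1256 · 0.01184) = 4.067 m/s.
Reynolds number Re = ρVD/μ = 1256 · 4.067 · 0.1228 / 0.385 = 1631.
Re < 2300 → laminar flow, so f = 64/Re = 64/1631 = 0.03924 (the turbulent correlation is not needed).
Total minor-loss coefficient ΣK = 1·0.99 + 1·0.47 = 1.46.
ΔP = [f·L/D + ΣK]·(ρV²/2) = [0.03924·54.1/0.1228 + 1.46]·(1256·4.067²/2) = [17.29 + 1.46]·1.039e+04 = 1.947e+05 Pa.
Head loss h_f = ΔP/(ρg) = 1.947e+05/(1256·9.81) = 15.80 m.

h_f ≈ 15.80 m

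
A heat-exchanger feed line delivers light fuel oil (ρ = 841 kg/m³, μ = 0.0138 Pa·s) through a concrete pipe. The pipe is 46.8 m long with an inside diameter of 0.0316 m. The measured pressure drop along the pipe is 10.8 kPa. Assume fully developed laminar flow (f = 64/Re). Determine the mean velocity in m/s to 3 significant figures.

V ≈ 0.522 m/s

For laminar flow, f = 64/Re with Re = ρVD/μ, so Darcy-Weisbach reduces to ΔP = 32μLV/D². Solving for V: V = ΔP·D²/(32μL) = 1.08e+04·(0.0316)²/(32·0.0138·46.8) = 0.5218 m/s.
Check: Re = ρVD/μ = 841·0.5218·0.0316/0.0138 = 1005 < 2300, so the laminar assumption holds.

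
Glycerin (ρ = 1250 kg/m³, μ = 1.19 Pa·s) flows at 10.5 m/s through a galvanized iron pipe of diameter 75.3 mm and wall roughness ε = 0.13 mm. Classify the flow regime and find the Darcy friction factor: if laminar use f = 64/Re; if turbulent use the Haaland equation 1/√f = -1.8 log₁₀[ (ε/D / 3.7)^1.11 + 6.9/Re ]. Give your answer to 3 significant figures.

Re = ρVD/μ = 1250·10.5·0.0753/1.19 = 830.5.
Re < 2300 → laminar, so f = 64/Re = 0.07706 (roughness is irrelevant in laminar flow).

f ≈ 0.0771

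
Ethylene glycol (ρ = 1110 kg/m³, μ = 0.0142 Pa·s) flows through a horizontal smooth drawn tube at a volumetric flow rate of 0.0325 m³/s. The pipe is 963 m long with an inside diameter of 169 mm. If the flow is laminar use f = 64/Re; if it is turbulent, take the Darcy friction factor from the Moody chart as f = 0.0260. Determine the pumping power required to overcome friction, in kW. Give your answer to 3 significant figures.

Cross-sectional area A = πD²/4 = π(0.169)²/4 = 0.02243 m²; mean velocity V = Q/A = 0.0325/0.02243 = 1.449 m/s.
Reynolds number Re = ρVD/μ = 1110 · 1.449 · 0.169 / 0.0142 = 1.914e+04.
Re > 4000 → turbulent; use the Moody-chart value f = 0.0260.
Darcy-Weisbach: ΔP = f(L/D)(ρV²/2) = 0.026·(963/0.169)·(1110·1.449²/2) = 0.026·5698·1165 = 1.726e+05 Pa.
Pumping power P = QΔP = 0.0325·1.726e+05 = 5610 W = 5.61 kW.

P ≈ 5.61 kW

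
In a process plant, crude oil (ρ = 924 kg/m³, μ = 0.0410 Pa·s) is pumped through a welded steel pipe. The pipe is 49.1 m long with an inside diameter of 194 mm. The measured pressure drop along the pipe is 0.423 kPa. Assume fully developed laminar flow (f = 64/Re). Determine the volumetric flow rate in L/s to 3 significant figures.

Q ≈ 7.31 L/s

For laminar flow, f = 64/Re with Re = ρVD/μ, so Darcy-Weisbach reduces to ΔP = 32μLV/D². Solving for V: V = ΔP·D²/(32μL) = 423·(0.194)²/(32·0.041·49.1) = 0.2471 m/s.
Check: Re = ρVD/μ = 924·0.2471·0.194/0.041 = 1080 < 2300, so the laminar assumption holds.
Q = V·A = 0.2471·(π/4·0.194²) = 0.007305 m³/s = 7.31 L/s.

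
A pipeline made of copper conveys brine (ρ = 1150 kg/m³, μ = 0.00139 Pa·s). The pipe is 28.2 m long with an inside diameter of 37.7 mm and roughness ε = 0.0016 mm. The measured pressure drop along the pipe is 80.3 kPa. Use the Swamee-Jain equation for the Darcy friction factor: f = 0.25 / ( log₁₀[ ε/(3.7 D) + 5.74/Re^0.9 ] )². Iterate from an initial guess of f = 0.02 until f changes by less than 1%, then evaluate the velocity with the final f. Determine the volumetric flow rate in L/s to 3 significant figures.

Q ≈ 3.58 L/s

Rearranging Darcy-Weisbach: V = √(2·ΔP·D/(f·L·ρ)). With ε/D = 1.6e-06/0.0377 = 4.24e-05, iterate starting from f = 0.02:
  f = 0.02 → V = √(2·8.03e+04·0.0377/(0.02·28.2·1150)) = 3.055 m/s; Re = ρVD/μ = 9.53e+04; f → 0.01829
  f = 0.01829 → V = 3.195 m/s; Re = 9.964e+04; f → 0.01813
Converged (Δf/f < 1%). With the final f = 0.01813: V = √(2·8.03e+04·0.0377/(0.01813·28.2·1150)) = 3.209 m/s.
Q = V·A = 3.209·(π/4·0.0377²) = 0.003582 m³/s = 3.58 L/s.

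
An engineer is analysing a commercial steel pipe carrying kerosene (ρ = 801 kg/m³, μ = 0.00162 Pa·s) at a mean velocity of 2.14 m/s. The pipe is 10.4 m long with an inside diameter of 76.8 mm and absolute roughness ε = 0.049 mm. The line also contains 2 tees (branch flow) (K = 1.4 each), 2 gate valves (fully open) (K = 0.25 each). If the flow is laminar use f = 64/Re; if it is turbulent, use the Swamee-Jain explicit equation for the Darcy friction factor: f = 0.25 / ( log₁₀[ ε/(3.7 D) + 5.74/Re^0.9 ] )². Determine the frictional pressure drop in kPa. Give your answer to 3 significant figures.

ΔP ≈ 11.4 kPa

Reynolds number Re = ρVD/μ = 801 · 2.14 · 0.0768 / 0.00162 = 8.126e+04.
Re > 4000 → turbulent. Relative roughness ε/D = 4.9e-05/0.0768 = 0.000638. Swamee-Jain: f = 0.25/(log₁₀[0.000638/3.7 + 5.74/8.126e+04^0.9])² = 0.25/(log₁₀[0.000172 + 0.000219])² = 0.25/(-3.408)² = 0.02153.
Total minor-loss coefficient ΣK = 2·1.4 + 2·0.25 = 3.3.
ΔP = [f·L/D + ΣK]·(ρV²/2) = [0.02153·10.4/0.0768 + 3.3]·(801·2.14²/2) = [2.916 + 3.3]·1834 = 1.14e+04 Pa.
ΔP = 1.14e+04 Pa = 11.4 kPa.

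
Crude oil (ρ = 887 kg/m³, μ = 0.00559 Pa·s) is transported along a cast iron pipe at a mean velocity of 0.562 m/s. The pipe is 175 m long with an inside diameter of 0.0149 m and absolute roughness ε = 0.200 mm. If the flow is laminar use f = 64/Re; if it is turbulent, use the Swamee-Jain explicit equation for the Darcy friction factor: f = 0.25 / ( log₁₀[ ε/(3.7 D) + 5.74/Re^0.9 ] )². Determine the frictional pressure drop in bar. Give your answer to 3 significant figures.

Reynolds number Re = ρVD/μ = 887 · 0.562 · 0.0149 / 0.00559 = 1329.
Re < 2300 → laminar flow, so f = 64/Re = 64/1329 = 0.04817 (the turbulent correlation is not needed).
Darcy-Weisbach: ΔP = f(L/D)(ρV²/2) = 0.04817·(175/0.0149)·(887·0.562²/2) = 0.04817·1.174e+04·140.1 = 7.924e+04 Pa.
ΔP = 7.924e+04 Pa = 0.792 bar.

ΔP ≈ 0.792 bar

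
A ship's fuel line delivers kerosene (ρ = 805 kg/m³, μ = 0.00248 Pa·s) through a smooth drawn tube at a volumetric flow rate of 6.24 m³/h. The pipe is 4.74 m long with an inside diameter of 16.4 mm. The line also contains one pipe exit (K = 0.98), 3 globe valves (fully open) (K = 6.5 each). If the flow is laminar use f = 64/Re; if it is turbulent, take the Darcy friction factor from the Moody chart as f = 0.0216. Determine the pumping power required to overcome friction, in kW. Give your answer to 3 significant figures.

P ≈ 1.26 kW

Q = 6.24 m³/h = 6.24/3600 = 0.001733 m³/s.
Cross-sectional area A = πD²/4 = π(0.0164)²/4 = 0.0002112 m²; mean velocity V = Q/A = 0.001733/0.0002112 = 8.205 m/s.
Reynolds number Re = ρVD/μ = 805 · 8.205 · 0.0164 / 0.00248 = 4.368e+04.
Re > 4000 → turbulent; use the Moody-chart value f = 0.0216.
Total minor-loss coefficient ΣK = 1·0.98 + 3·6.5 = 20.5.
ΔP = [f·L/D + ΣK]·(ρV²/2) = [0.0216·4.74/0.0164 + 20.5]·(805·8.205²/2) = [6.243 + 20.5]·2.71e+04 = 7.242e+05 Pa.
Pumping power P = QΔP = 0.001733·7.242e+05 = 1255 W = 1.26 kW.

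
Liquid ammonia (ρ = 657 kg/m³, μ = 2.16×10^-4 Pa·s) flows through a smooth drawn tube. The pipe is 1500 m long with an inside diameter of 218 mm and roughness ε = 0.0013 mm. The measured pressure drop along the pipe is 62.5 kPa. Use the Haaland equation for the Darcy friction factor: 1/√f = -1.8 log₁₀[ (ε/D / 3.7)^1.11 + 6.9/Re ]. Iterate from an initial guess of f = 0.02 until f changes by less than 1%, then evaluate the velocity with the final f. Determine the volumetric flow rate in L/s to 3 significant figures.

Q ≈ 57.5 L/s

Rearranging Darcy-Weisbach: V = √(2·ΔP·D/(f·L·ρ)). With ε/D = 1.3e-06/0.218 = 5.96e-06, iterate starting from f = 0.02:
  f = 0.02 → V = √(2·6.25e+04·0.218/(0.02·1500·657)) = 1.176 m/s; Re = ρVD/μ = 7.797e+05; f → 0.01217
  f = 0.01217 → V = 1.507 m/s; Re = 9.993e+05; f → 0.01169
  f = 0.01169 → V = 1.538 m/s; Re = 1.02e+06; f → 0.01165
Converged (Δf/f < 1%). With the final f = 0.01165: V = √(2·6.25e+04·0.218/(0.01165·1500·657)) = 1.54 m/s.
Q = V·A = 1.54·(π/4·0.218²) = 0.0575 m³/s = 57.5 L/s.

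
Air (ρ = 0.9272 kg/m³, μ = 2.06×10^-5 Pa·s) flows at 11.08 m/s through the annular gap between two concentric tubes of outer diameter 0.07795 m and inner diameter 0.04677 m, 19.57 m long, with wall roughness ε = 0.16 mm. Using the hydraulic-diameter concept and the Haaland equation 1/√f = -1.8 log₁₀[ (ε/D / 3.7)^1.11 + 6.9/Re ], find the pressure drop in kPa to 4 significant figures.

Hydraulic diameter D_h = 4A/P = D_o - D_i = 0.07795 - 0.04677 = 0.03118 m.
Re = ρVD_h/μ = 0.9272·11.08·0.03118/2.06e-05 = 1.555e+04.
ε/D_h = 0.00016/0.03118 = 0.00513; Haaland gives 1/√f = -1.8 log₁₀[0.000672+0.000444] = 5.314, so f = 0.03541.
ΔP = f(L/D_h)(ρV²/2) = 0.03541·19.57/0.03118·56.91 = 1265 Pa.
ΔP = 1.265 kPa.

ΔP ≈ 1.265 kPa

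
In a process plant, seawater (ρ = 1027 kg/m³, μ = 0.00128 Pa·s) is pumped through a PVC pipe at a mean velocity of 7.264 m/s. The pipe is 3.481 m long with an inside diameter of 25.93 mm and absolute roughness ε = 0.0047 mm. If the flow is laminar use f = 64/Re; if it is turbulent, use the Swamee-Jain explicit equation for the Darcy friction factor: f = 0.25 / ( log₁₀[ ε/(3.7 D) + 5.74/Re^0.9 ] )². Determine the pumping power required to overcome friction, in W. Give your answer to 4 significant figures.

P ≈ 246.9 W

Reynolds number Re = ρVD/μ = 1027 · 7.264 · 0.02593 / 0.00128 = 1.511e+05.
Re > 4000 → turbulent. Relative roughness ε/D = 4.7e-06/0.02593 = 0.000181. Swamee-Jain: f = 0.25/(log₁₀[0.000181/3.7 + 5.74/1.511e+05^0.9])² = 0.25/(log₁₀[4.9e-05 + 0.000125])² = 0.25/(-3.759)² = 0.01769.
Darcy-Weisbach: ΔP = f(L/D)(ρV²/2) = 0.01769·(3.481/0.02593)·(1027·7.264²/2) = 0.01769·134.2·2.71e+04 = 6.435e+04 Pa.
Q = V·A = 7.264·0.0005281 = 0.003836 m³/s.
Pumping power P = QΔP = 0.003836·6.435e+04 = 246.86 W = 246.9 W.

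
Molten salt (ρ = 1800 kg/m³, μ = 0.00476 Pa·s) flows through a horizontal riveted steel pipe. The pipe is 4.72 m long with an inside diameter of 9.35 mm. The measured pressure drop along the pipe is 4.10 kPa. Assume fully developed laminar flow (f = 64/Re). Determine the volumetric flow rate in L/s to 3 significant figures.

Q ≈ 0.0342 L/s

For laminar flow, f = 64/Re with Re = ρVD/μ, so Darcy-Weisbach reduces to ΔP = 32μLV/D². Solving for V: V = ΔP·D²/(32μL) = 4100·(0.00935)²/(32·0.00476·4.72) = 0.4985 m/s.
Check: Re = ρVD/μ = 1800·0.4985·0.00935/0.00476 = 1763 < 2300, so the laminar assumption holds.
Q = V·A = 0.4985·(π/4·0.00935²) = 3.423e-05 m³/s = 0.0342 L/s.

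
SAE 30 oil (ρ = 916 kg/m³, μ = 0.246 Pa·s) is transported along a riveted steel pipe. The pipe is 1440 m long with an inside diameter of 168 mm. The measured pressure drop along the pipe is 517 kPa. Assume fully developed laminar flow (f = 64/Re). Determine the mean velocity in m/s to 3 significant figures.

V ≈ 1.29 m/s

For laminar flow, f = 64/Re with Re = ρVD/μ, so Darcy-Weisbach reduces to ΔP = 32μLV/D². Solving for V: V = ΔP·D²/(32μL) = 5.17e+05·(0.168)²/(32·0.246·1440) = 1.287 m/s.
Check: Re = ρVD/μ = 916·1.287·0.168/0.246 = 805.3 < 2300, so the laminar assumption holds.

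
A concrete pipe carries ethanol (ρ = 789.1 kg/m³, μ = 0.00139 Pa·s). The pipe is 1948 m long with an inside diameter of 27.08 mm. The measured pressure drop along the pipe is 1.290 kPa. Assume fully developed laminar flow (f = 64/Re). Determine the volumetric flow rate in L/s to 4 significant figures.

Q ≈ 0.006288 L/s

For laminar flow, f = 64/Re with Re = ρVD/μ, so Darcy-Weisbach reduces to ΔP = 32μLV/D². Solving for V: V = ΔP·D²/(32μL) = 1290·(0.02708)²/(32·0.00139·1948) = 0.01092 m/s.
Check: Re = ρVD/μ = 789.1·0.01092·0.02708/0.00139 = 167.8 < 2300, so the laminar assumption holds.
Q = V·A = 0.01092·(π/4·0.02708²) = 6.288e-06 m³/s = 0.006288 L/s.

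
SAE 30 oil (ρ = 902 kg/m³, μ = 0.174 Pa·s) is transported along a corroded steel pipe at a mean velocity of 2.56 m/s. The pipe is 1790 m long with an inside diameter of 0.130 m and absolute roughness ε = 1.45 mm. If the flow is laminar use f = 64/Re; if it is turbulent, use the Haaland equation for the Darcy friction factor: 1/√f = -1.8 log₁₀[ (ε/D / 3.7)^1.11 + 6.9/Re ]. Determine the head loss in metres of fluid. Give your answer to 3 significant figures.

Reynolds number Re = ρVD/μ = 902 · 2.56 · 0.13 / 0.174 = 1725.
Re < 2300 → laminar flow, so f = 64/Re = 64/1725 = 0.0371 (the turbulent correlation is not needed).
Darcy-Weisbach: ΔP = f(L/D)(ρV²/2) = 0.0371·(1790/0.13)·(902·2.56²/2) = 0.0371·1.377e+04·2956 = 1.51e+06 Pa.
Head loss h_f = ΔP/(ρg) = 1.51e+06/(902·9.81) = 171 m.

h_f ≈ 171 m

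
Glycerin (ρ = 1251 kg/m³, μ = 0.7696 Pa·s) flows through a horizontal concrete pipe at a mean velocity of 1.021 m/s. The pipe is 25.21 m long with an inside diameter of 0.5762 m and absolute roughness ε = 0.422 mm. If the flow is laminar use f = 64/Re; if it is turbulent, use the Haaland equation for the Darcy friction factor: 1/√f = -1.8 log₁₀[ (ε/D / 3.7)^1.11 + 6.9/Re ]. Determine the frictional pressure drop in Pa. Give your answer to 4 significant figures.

Reynolds number Re = ρVD/μ = 1251 · 1.021 · 0.5762 / 0.77 = 956.3.
Re < 2300 → laminar flow, so f = 64/Re = 64/956.3 = 0.06693 (the turbulent correlation is not needed).
Darcy-Weisbach: ΔP = f(L/D)(ρV²/2) = 0.06693·(25.21/0.5762)·(1251·1.021²/2) = 0.06693·43.75·652 = 1909 Pa.

ΔP ≈ 1909 Pa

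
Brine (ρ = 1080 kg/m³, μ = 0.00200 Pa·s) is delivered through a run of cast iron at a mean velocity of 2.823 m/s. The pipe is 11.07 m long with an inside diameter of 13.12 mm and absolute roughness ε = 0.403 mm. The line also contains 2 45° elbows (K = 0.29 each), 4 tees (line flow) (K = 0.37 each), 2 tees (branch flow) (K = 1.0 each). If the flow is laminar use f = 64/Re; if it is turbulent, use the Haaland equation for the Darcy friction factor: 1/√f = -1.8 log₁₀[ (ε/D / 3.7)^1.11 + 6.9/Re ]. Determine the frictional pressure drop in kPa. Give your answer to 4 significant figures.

ΔP ≈ 233.0 kPa

Reynolds number Re = ρVD/μ = 1080 · 2.823 · 0.01312 / 0.002 = 2e+04.
Re > 4000 → turbulent. Relative roughness ε/D = 0.000403/0.01312 = 0.0307. Haaland: 1/√f = -1.8 log₁₀[(0.0307/3.7)^1.11 + 6.9/2e+04] = -1.8 log₁₀[0.0049 + 0.000345] = 4.104, so f = 0.05936.
Total minor-loss coefficient ΣK = 2·0.29 + 4·0.37 + 2·1 = 4.06.
ΔP = [f·L/D + ΣK]·(ρV²/2) = [0.05936·11.07/0.01312 + 4.06]·(1080·2.823²/2) = [50.09 + 4.06]·4303 = 2.33e+05 Pa.
ΔP = 2.33e+05 Pa = 233.0 kPa.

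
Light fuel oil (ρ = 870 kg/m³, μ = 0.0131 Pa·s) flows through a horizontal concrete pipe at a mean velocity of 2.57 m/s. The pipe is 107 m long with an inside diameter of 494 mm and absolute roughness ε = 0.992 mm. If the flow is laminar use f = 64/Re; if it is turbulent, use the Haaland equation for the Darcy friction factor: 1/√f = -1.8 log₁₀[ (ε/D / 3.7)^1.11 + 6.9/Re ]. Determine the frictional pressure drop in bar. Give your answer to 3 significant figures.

Reynolds number Re = ρVD/μ = 870 · 2.57 · 0.494 / 0.0131 = 8.432e+04.
Re > 4000 → turbulent. Relative roughness ε/D = 0.000992/0.494 = 0.00201. Haaland: 1/√f = -1.8 log₁₀[(0.00201/3.7)^1.11 + 6.9/8.432e+04] = -1.8 log₁₀[0.000237 + 8.18e-05] = 6.293, so f = 0.02525.
Darcy-Weisbach: ΔP = f(L/D)(ρV²/2) = 0.02525·(107/0.494)·(870·2.57²/2) = 0.02525·216.6·2873 = 1.572e+04 Pa.
ΔP = 1.572e+04 Pa = 0.157 bar.

ΔP ≈ 0.157 bar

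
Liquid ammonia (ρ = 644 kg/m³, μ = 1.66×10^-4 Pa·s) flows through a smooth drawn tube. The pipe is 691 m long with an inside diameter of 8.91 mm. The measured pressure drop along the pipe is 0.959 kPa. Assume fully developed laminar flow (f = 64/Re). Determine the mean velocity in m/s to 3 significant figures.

V ≈ 0.0207 m/s

For laminar flow, f = 64/Re with Re = ρVD/μ, so Darcy-Weisbach reduces to ΔP = 32μLV/D². Solving for V: V = ΔP·D²/(32μL) = 959·(0.00891)²/(32·0.000166·691) = 0.02074 m/s.
Check: Re = ρVD/μ = 644·0.02074·0.00891/0.000166 = 717 < 2300, so the laminar assumption holds.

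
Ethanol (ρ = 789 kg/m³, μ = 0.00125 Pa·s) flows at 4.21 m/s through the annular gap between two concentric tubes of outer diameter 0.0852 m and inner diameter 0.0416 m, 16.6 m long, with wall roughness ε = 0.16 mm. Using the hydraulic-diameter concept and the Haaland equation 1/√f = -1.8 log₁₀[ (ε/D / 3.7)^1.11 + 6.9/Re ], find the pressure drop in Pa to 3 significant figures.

ΔP ≈ 76300 Pa

Hydraulic diameter D_h = 4A/P = D_o - D_i = 0.0852 - 0.0416 = 0.0436 m.
Re = ρVD_h/μ = 789·4.21·0.0436/0.00125 = 1.159e+05.
ε/D_h = 0.00016/0.0436 = 0.00367; Haaland gives 1/√f = -1.8 log₁₀[0.000463+5.96e-05] = 5.907, so f = 0.02866.
ΔP = f(L/D_h)(ρV²/2) = 0.02866·16.6/0.0436·6992 = 7.63e+04 Pa.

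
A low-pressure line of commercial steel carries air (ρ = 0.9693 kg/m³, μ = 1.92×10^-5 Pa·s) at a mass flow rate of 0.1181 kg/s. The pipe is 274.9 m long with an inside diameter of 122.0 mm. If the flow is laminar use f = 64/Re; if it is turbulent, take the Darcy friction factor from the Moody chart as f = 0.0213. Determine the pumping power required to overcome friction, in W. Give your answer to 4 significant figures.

A = πD²/4 = π(0.122)²/4 = 0.01169 m²; mean velocity V = ṁ/(ρA) = 0.1181/(0.9693 · 0.01169) = 10.42 m/s.
Reynolds number Re = ρVD/μ = 0.9693 · 10.42 · 0.122 / 1.92e-05 = 6.419e+04.
Re > 4000 → turbulent; use the Moody-chart value f = 0.0213.
Darcy-Weisbach: ΔP = f(L/D)(ρV²/2) = 0.0213·(274.9/0.122)·(0.9693·10.42²/2) = 0.0213·2253·52.65 = 2527 Pa.
Q = ṁ/ρ = 0.1181/0.9693 = 0.1218 m³/s.
Pumping power P = QΔP = 0.1218·2527 = 307.88 W = 307.9 W.

P ≈ 307.9 W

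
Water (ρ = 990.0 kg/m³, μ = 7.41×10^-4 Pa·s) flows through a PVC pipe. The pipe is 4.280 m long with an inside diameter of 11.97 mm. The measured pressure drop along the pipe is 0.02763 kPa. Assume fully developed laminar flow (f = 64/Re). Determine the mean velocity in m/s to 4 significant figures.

V ≈ 0.03901 m/s

For laminar flow, f = 64/Re with Re = ρVD/μ, so Darcy-Weisbach reduces to ΔP = 32μLV/D². Solving for V: V = ΔP·D²/(32μL) = 27.63·(0.01197)²/(32·0.000741·4.28) = 0.03901 m/s.
Check: Re = ρVD/μ = 990·0.03901·0.01197/0.000741 = 623.8 < 2300, so the laminar assumption holds.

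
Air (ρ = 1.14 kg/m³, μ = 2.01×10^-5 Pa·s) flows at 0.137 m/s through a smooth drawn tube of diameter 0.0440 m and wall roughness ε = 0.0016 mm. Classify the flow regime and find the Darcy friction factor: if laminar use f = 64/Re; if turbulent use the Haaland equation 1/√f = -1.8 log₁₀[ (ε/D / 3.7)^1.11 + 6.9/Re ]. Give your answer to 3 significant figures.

f ≈ 0.187

Re = ρVD/μ = 1.14·0.137·0.044/2.01e-05 = 341.9.
Re < 2300 → laminar, so f = 64/Re = 0.1872 (roughness is irrelevant in laminar flow).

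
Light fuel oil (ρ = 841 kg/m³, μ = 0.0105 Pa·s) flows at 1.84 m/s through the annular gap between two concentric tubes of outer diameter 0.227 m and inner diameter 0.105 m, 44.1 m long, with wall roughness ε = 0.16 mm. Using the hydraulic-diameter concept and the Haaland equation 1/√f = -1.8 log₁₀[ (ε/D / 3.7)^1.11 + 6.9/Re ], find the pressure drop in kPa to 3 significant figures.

ΔP ≈ 14.8 kPa

Hydraulic diameter D_h = 4A/P = D_o - D_i = 0.227 - 0.105 = 0.122 m.
Re = ρVD_h/μ = 841·1.84·0.122/0.0105 = 1.798e+04.
ε/D_h = 0.00016/0.122 = 0.00131; Haaland gives 1/√f = -1.8 log₁₀[0.000148+0.000384] = 5.894, so f = 0.02879.
ΔP = f(L/D_h)(ρV²/2) = 0.02879·44.1/0.122·1424 = 1.481e+04 Pa.
ΔP = 14.8 kPa.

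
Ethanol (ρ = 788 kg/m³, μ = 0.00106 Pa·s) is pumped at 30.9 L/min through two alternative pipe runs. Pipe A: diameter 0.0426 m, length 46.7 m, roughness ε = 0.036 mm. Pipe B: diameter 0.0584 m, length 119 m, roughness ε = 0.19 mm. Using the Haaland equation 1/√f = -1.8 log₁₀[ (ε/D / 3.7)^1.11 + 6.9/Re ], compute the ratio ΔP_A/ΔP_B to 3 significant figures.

ΔP_A/ΔP_B ≈ 1.61

Pipe A: V = Q/A = 0.000515/0.001425 = 0.3613 m/s; Re = 1.144e+04; ε/D = 0.000845; Haaland → f = 0.03093; ΔP_A = f(L/D)(ρV²/2) = 1744 Pa.
Pipe B: V = Q/A = 0.000515/0.002679 = 0.1923 m/s; Re = 8347; ε/D = 0.00325; Haaland → f = 0.03646; ΔP_B = f(L/D)(ρV²/2) = 1082 Pa.
ΔP_A/ΔP_B = 1744/1082 = 1.61.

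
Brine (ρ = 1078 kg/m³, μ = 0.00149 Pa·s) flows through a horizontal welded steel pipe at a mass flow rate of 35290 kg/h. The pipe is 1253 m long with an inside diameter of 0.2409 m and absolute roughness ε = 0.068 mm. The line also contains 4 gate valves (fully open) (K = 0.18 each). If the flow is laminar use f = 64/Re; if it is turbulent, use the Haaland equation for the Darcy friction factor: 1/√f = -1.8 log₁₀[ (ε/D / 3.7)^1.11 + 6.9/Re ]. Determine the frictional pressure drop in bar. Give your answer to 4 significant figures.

ṁ = 35290 kg/h = 35290/3600 = 9.803 kg/s.
A = πD²/4 = π(0.2409)²/4 = 0.04558 m²; mean velocity V = ṁ/(ρA) = 9.803/(1078 · 0.04558) = 0.1995 m/s.
Reynolds number Re = ρVD/μ = 1078 · 0.1995 · 0.2409 / 0.00149 = 3.477e+04.
Re > 4000 → turbulent. Relative roughness ε/D = 6.8e-05/0.2409 = 0.000282. Haaland: 1/√f = -1.8 log₁₀[(0.000282/3.7)^1.11 + 6.9/3.477e+04] = -1.8 log₁₀[2.69e-05 + 0.000198] = 6.565, so f = 0.0232.
Total minor-loss coefficient ΣK = 4·0.18 = 0.72.
ΔP = [f·L/D + ΣK]·(ρV²/2) = [0.0232·1253/0.2409 + 0.72]·(1078·0.1995²/2) = [120.7 + 0.72]·21.45 = 2605 Pa.
ΔP = 2605 Pa = 0.02605 bar.

ΔP ≈ 0.02605 bar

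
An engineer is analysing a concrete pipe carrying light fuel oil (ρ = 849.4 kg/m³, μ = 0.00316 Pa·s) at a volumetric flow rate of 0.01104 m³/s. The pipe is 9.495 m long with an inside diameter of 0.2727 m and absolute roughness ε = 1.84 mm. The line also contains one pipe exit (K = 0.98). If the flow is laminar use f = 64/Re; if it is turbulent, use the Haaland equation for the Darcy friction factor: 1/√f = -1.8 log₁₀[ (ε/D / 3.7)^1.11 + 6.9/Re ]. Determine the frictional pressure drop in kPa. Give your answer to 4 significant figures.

Cross-sectional area A = πD²/4 = π(0.2727)²/4 = 0.05841 m²; mean velocity V = Q/A = 0.01104/0.05841 = 0.189 m/s.
Reynolds number Re = ρVD/μ = 849.4 · 0.189 · 0.2727 / 0.00316 = 1.386e+04.
Re > 4000 → turbulent. Relative roughness ε/D = 0.00184/0.2727 = 0.00675. Haaland: 1/√f = -1.8 log₁₀[(0.00675/3.7)^1.11 + 6.9/1.386e+04] = -1.8 log₁₀[0.000911 + 0.000498] = 5.132, so f = 0.03797.
Total minor-loss coefficient ΣK = 1·0.98 = 0.98.
ΔP = [f·L/D + ΣK]·(ρV²/2) = [0.03797·9.495/0.2727 + 0.98]·(849.4·0.189²/2) = [1.322 + 0.98]·15.17 = 34.93 Pa.
ΔP = 34.93 Pa = 0.03493 kPa.

ΔP ≈ 0.03493 kPa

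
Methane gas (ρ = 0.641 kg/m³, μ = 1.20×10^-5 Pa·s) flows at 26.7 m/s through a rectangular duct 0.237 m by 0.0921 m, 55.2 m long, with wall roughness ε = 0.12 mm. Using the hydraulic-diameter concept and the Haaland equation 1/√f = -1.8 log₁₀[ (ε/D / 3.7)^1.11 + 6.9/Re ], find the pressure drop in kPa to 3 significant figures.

Hydraulic diameter D_h = 4A/P = 4·(0.237·0.0921)/(2·(0.237+0.0921)) = 0.08731/0.6582 = 0.1327 m.
Re = ρVD_h/μ = 0.641·26.7·0.1327/1.2e-05 = 1.892e+05.
ε/D_h = 0.00012/0.1327 = 0.000905; Haaland gives 1/√f = -1.8 log₁₀[9.79e-05+3.65e-05] = 6.969, so f = 0.02059.
ΔP = f(L/D_h)(ρV²/2) = 0.02059·55.2/0.1327·228.5 = 1958 Pa.
ΔP = 1.96 kPa.

ΔP ≈ 1.96 kPa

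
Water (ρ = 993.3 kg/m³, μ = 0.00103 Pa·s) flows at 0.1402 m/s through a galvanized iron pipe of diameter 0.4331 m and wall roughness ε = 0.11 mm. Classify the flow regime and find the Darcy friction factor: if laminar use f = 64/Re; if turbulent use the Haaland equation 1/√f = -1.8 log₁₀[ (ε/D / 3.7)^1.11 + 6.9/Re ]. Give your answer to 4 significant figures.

f ≈ 0.02084

Re = ρVD/μ = 993.3·0.1402·0.4331/0.00103 = 5.856e+04.
Re > 4000 → turbulent. ε/D = 0.00011/0.4331 = 0.000254; Haaland: 1/√f = -1.8 log₁₀[2.39e-05 + 0.000118] = 6.927, so f = 0.02084.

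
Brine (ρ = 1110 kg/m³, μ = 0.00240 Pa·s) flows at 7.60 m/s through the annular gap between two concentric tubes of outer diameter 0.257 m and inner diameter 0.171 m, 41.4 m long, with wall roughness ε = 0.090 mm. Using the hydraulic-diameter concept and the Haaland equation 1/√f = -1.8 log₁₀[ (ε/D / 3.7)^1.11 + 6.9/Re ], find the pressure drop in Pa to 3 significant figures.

Hydraulic diameter D_h = 4A/P = D_o - D_i = 0.257 - 0.171 = 0.086 m.
Re = ρVD_h/μ = 1110·7.6·0.086/0.0024 = 3.023e+05.
ε/D_h = 9e-05/0.086 = 0.00105; Haaland gives 1/√f = -1.8 log₁₀[0.000115+2.28e-05] = 6.948, so f = 0.02071.
ΔP = f(L/D_h)(ρV²/2) = 0.02071·41.4/0.086·3.206e+04 = 3.196e+05 Pa.

ΔP ≈ 320000 Pa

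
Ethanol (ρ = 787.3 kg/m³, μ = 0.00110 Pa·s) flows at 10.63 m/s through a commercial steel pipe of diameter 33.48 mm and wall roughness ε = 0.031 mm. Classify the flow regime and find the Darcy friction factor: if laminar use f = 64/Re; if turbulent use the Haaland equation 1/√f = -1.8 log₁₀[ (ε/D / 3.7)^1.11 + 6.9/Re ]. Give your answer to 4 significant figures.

f ≈ 0.02035

Re = ρVD/μ = 787.3·10.63·0.03348/0.0011 = 2.547e+05.
Re > 4000 → turbulent. ε/D = 3.1e-05/0.03348 = 0.000926; Haaland: 1/√f = -1.8 log₁₀[0.000101 + 2.71e-05] = 7.009, so f = 0.02035.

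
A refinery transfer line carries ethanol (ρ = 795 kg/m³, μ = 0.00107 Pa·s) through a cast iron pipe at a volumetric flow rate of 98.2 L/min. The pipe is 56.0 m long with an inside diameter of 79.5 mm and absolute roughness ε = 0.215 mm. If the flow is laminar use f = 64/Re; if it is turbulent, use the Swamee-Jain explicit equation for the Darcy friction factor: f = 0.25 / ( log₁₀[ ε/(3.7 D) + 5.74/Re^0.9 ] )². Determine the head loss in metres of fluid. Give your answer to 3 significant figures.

h_f ≈ 0.123 m

Q = 98.2 L/min = 98.2/60000 = 0.001637 m³/s.
Cross-sectional area A = πD²/4 = π(0.0795)²/4 = 0.004964 m²; mean velocity V = Q/A = 0.001637/0.004964 = 0.3297 m/s.
Reynolds number Re = ρVD/μ = 795 · 0.3297 · 0.0795 / 0.00107 = 1.948e+04.
Re > 4000 → turbulent. Relative roughness ε/D = 0.000215/0.0795 = 0.0027. Swamee-Jain: f = 0.25/(log₁₀[0.0027/3.7 + 5.74/1.948e+04^0.9])² = 0.25/(log₁₀[0.000731 + 0.000791])² = 0.25/(-2.818)² = 0.03149.
Darcy-Weisbach: ΔP = f(L/D)(ρV²/2) = 0.03149·(56/0.0795)·(795·0.3297²/2) = 0.03149·704.4·43.21 = 958.6 Pa.
Head loss h_f = ΔP/(ρg) = 958.6/(795·9.81) = 0.123 m.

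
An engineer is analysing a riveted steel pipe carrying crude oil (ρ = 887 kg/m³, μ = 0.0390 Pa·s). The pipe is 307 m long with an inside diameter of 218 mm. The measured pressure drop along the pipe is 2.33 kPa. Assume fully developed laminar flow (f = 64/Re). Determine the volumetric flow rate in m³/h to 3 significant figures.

Q ≈ 38.8 m³/h

For laminar flow, f = 64/Re with Re = ρVD/μ, so Darcy-Weisbach reduces to ΔP = 32μLV/D². Solving for V: V = ΔP·D²/(32μL) = 2330·(0.218)²/(32·0.039·307) = 0.289 m/s.
Check: Re = ρVD/μ = 887·0.289·0.218/0.039 = 1433 < 2300, so the laminar assumption holds.
Q = V·A = 0.289·(π/4·0.218²) = 0.01079 m³/s = 38.8 m³/h.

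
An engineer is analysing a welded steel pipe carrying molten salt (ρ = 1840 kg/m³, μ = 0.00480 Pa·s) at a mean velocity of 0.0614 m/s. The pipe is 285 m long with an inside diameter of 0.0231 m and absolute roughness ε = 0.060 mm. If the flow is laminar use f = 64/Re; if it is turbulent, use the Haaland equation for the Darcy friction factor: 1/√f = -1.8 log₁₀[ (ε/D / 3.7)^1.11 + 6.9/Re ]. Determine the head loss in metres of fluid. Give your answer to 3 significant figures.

Reynolds number Re = ρVD/μ = 1840 · 0.0614 · 0.0231 / 0.0048 = 543.7.
Re < 2300 → laminar flow, so f = 64/Re = 64/543.7 = 0.1177 (the turbulent correlation is not needed).
Darcy-Weisbach: ΔP = f(L/D)(ρV²/2) = 0.1177·(285/0.0231)·(1840·0.0614²/2) = 0.1177·1.234e+04·3.468 = 5037 Pa.
Head loss h_f = ΔP/(ρg) = 5037/(1840·9.81) = 0.279 m.

h_f ≈ 0.279 m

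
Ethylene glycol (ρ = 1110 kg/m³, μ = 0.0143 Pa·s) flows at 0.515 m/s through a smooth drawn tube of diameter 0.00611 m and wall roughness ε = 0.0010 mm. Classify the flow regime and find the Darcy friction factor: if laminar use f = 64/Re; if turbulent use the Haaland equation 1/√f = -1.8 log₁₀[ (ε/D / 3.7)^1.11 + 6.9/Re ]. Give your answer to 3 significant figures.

Re = ρVD/μ = 1110·0.515·0.00611/0.0143 = 244.3.
Re < 2300 → laminar, so f = 64/Re = 0.262 (roughness is irrelevant in laminar flow).

f ≈ 0.262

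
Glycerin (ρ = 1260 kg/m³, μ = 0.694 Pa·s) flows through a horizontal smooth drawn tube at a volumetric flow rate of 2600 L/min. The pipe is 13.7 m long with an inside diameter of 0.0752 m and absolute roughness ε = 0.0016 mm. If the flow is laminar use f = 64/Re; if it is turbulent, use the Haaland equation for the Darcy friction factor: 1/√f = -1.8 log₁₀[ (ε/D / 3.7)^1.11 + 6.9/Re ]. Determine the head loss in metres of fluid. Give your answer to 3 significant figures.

h_f ≈ 42.5 m

Q = 2600 L/min = 2600/60000 = 0.04333 m³/s.
Cross-sectional area A = πD²/4 = π(0.0752)²/4 = 0.004441 m²; mean velocity V = Q/A = 0.04333/0.004441 = 9.757 m/s.
Reynolds number Re = ρVD/μ = 1260 · 9.757 · 0.0752 / 0.694 = 1332.
Re < 2300 → laminar flow, so f = 64/Re = 64/1332 = 0.04805 (the turbulent correlation is not needed).
Darcy-Weisbach: ΔP = f(L/D)(ρV²/2) = 0.04805·(13.7/0.0752)·(1260·9.757²/2) = 0.04805·182.2·5.997e+04 = 5.249e+05 Pa.
Head loss h_f = ΔP/(ρg) = 5.249e+05/(1260·9.81) = 42.5 m.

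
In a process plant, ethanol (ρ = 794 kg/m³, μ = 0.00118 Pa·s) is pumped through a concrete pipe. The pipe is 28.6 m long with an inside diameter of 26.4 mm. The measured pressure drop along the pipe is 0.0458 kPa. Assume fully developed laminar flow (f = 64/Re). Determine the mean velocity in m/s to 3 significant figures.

V ≈ 0.0296 m/s

For laminar flow, f = 64/Re with Re = ρVD/μ, so Darcy-Weisbach reduces to ΔP = 32μLV/D². Solving for V: V = ΔP·D²/(32μL) = 45.8·(0.0264)²/(32·0.00118·28.6) = 0.02956 m/s.
Check: Re = ρVD/μ = 794·0.02956·0.0264/0.00118 = 525.1 < 2300, so the laminar assumption holds.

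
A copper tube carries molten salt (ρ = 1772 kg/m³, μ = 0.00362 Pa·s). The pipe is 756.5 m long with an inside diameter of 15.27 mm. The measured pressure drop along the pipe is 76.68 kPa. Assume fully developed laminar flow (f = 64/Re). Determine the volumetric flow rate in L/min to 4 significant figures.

For laminar flow, f = 64/Re with Re = ρVD/μ, so Darcy-Weisbach reduces to ΔP = 32μLV/D². Solving for V: V = ΔP·D²/(32μL) = 7.668e+04·(0.01527)²/(32·0.00362·756.5) = 0.204 m/s.
Check: Re = ρVD/μ = 1772·0.204·0.01527/0.00362 = 1525 < 2300, so the laminar assumption holds.
Q = V·A = 0.204·(π/4·0.01527²) = 3.736e-05 m³/s = 2.242 L/min.

Q ≈ 2.242 L/min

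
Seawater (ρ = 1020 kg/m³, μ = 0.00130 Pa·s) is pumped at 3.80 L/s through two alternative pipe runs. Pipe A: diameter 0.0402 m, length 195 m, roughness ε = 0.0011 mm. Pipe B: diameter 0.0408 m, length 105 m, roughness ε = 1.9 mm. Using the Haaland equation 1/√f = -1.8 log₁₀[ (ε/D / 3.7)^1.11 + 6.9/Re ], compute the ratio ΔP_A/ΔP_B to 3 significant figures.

Pipe A: V = Q/A = 0.0038/0.001269 = 2.994 m/s; Re = 9.443e+04; ε/D = 2.74e-05; Haaland → f = 0.01814; ΔP_A = f(L/D)(ρV²/2) = 4.023e+05 Pa.
Pipe B: V = Q/A = 0.0038/0.001307 = 2.907 m/s; Re = 9.304e+04; ε/D = 0.0466; Haaland → f = 0.06965; ΔP_B = f(L/D)(ρV²/2) = 7.723e+05 Pa.
ΔP_A/ΔP_B = 4.023e+05/7.723e+05 = 0.521.

ΔP_A/ΔP_B ≈ 0.521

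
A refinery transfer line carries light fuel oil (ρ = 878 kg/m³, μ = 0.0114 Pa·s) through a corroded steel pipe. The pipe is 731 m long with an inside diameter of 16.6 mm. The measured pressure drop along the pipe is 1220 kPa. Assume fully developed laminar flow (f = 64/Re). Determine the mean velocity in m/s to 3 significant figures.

V ≈ 1.26 m/s

For laminar flow, f = 64/Re with Re = ρVD/μ, so Darcy-Weisbach reduces to ΔP = 32μLV/D². Solving for V: V = ΔP·D²/(32μL) = 1.22e+06·(0.0166)²/(32·0.0114·731) = 1.261 m/s.
Check: Re = ρVD/μ = 878·1.261·0.0166/0.0114 = 1612 < 2300, so the laminar assumption holds.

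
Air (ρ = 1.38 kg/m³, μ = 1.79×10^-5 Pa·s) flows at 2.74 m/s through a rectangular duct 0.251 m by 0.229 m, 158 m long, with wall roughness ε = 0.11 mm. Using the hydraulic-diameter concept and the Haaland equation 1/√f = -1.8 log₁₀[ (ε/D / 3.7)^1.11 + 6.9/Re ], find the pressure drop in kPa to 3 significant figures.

ΔP ≈ 0.0755 kPa

Hydraulic diameter D_h = 4A/P = 4·(0.251·0.229)/(2·(0.251+0.229)) = 0.2299/0.96 = 0.2395 m.
Re = ρVD_h/μ = 1.38·2.74·0.2395/1.79e-05 = 5.059e+04.
ε/D_h = 0.00011/0.2395 = 0.000459; Haaland gives 1/√f = -1.8 log₁₀[4.62e-05+0.000136] = 6.73, so f = 0.02208.
ΔP = f(L/D_h)(ρV²/2) = 0.02208·158/0.2395·5.18 = 75.46 Pa.
ΔP = 0.0755 kPa.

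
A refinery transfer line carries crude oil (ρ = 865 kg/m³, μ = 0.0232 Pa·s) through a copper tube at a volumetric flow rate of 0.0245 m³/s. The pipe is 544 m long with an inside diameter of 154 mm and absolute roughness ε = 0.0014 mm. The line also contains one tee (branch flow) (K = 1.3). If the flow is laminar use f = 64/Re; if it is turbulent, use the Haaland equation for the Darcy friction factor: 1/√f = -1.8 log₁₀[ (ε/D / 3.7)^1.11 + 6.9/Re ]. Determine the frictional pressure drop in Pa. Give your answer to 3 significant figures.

Cross-sectional area A = πD²/4 = π(0.154)²/4 = 0.01863 m²; mean velocity V = Q/A = 0.0245/0.01863 = 1.315 m/s.
Reynolds number Re = ρVD/μ = 865 · 1.315 · 0.154 / 0.0232 = 7552.
Re > 4000 → turbulent. Relative roughness ε/D = 1.4e-06/0.154 = 9.09e-06. Haaland: 1/√f = -1.8 log₁₀[(9.09e-06/3.7)^1.11 + 6.9/7552] = -1.8 log₁₀[5.93e-07 + 0.000914] = 5.47, so f = 0.03342.
Total minor-loss coefficient ΣK = 1·1.3 = 1.3.
ΔP = [f·L/D + ΣK]·(ρV²/2) = [0.03342·544/0.154 + 1.3]·(865·1.315²/2) = [118.1 + 1.3]·748.3 = 8.931e+04 Pa.

ΔP ≈ 89300 Pa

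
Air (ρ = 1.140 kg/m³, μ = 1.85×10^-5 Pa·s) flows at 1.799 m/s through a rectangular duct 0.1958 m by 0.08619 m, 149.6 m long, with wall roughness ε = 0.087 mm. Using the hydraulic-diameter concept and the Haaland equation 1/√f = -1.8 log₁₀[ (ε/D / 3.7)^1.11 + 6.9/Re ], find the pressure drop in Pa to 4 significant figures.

ΔP ≈ 68.46 Pa

Hydraulic diameter D_h = 4A/P = 4·(0.1958·0.08619)/(2·(0.1958+0.08619)) = 0.0675/0.564 = 0.1197 m.
Re = ρVD_h/μ = 1.14·1.799·0.1197/1.85e-05 = 1.327e+04.
ε/D_h = 8.7e-05/0.1197 = 0.000727; Haaland gives 1/√f = -1.8 log₁₀[7.68e-05+0.00052] = 5.803, so f = 0.02969.
ΔP = f(L/D_h)(ρV²/2) = 0.02969·149.6/0.1197·1.845 = 68.46 Pa.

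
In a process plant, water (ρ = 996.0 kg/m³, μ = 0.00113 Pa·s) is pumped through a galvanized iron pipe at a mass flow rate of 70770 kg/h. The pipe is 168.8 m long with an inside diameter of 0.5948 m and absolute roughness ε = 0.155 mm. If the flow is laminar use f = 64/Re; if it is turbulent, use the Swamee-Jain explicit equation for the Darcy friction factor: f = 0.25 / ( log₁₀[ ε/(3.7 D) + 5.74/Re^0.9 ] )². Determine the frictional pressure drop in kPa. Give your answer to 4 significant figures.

ΔP ≈ 0.01646 kPa

ṁ = 70770 kg/h = 70770/3600 = 19.66 kg/s.
A = πD²/4 = π(0.5948)²/4 = 0.2779 m²; mean velocity V = ṁ/(ρA) = 19.66/(996 · 0.2779) = 0.07103 m/s.
Reynolds number Re = ρVD/μ = 996 · 0.07103 · 0.5948 / 0.00113 = 3.724e+04.
Re > 4000 → turbulent. Relative roughness ε/D = 0.000155/0.5948 = 0.000261. Swamee-Jain: f = 0.25/(log₁₀[0.000261/3.7 + 5.74/3.724e+04^0.9])² = 0.25/(log₁₀[7.04e-05 + 0.000442])² = 0.25/(-3.291)² = 0.02309.
Darcy-Weisbach: ΔP = f(L/D)(ρV²/2) = 0.02309·(168.8/0.5948)·(996·0.07103²/2) = 0.02309·283.8·2.513 = 16.46 Pa.
ΔP = 16.46 Pa = 0.01646 kPa.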